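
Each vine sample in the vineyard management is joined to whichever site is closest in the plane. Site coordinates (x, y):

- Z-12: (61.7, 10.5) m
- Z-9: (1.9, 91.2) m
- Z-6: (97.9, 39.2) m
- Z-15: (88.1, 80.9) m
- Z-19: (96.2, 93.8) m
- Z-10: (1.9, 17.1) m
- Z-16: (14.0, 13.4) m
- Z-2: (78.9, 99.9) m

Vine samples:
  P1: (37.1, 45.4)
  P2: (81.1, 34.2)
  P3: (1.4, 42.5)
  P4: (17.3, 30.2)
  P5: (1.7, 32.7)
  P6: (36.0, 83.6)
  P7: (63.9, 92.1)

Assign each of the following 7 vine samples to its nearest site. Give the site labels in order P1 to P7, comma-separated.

P1 → Z-16 (d²=1557.61)
P2 → Z-6 (d²=307.24)
P3 → Z-10 (d²=645.41)
P4 → Z-16 (d²=293.13)
P5 → Z-10 (d²=243.40)
P6 → Z-9 (d²=1220.57)
P7 → Z-2 (d²=285.84)

Z-16, Z-6, Z-10, Z-16, Z-10, Z-9, Z-2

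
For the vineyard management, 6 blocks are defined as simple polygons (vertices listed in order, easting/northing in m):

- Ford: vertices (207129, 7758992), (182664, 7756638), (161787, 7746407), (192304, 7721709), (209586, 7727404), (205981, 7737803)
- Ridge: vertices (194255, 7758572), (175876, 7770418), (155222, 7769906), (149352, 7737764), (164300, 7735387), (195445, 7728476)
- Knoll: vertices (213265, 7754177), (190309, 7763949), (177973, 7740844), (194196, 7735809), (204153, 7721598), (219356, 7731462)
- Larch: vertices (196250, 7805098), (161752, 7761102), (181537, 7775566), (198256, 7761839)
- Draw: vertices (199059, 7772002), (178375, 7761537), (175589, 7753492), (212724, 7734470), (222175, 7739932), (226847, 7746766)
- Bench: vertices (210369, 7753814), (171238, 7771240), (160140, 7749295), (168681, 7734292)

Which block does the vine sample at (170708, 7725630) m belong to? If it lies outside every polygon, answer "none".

Cast a ray rightward from (170708, 7725630). For each polygon, the edges (by vertex number in listed order) whose endpoints lie on opposite sides of northing = 7725630, where each meets that height, and whether that is right or left of the point:
Ford: 3–4 at easting≈187459.2 (right), 4–5 at easting≈204202.6 (right) → 2 crossings.
Ridge: no edge straddles that height → 0 crossings.
Knoll: 4–5 at easting≈201328.0 (right), 5–6 at easting≈210367.4 (right) → 2 crossings.
Larch: no edge straddles that height → 0 crossings.
Draw: no edge straddles that height → 0 crossings.
Bench: no edge straddles that height → 0 crossings.
All counts are even, so the point lies outside every listed polygon.

none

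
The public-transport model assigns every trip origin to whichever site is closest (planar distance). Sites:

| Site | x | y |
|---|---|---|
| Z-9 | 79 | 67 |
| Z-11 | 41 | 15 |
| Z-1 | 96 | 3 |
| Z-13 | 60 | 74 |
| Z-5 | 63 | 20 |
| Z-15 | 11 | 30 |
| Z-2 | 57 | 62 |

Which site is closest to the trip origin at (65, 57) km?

Z-2

Squared distances to each site:
Z-9: 296.000; Z-11: 2340.000; Z-1: 3877.000; Z-13: 314.000; Z-5: 1373.000; Z-15: 3645.000; Z-2: 89.000.
Minimum at Z-2.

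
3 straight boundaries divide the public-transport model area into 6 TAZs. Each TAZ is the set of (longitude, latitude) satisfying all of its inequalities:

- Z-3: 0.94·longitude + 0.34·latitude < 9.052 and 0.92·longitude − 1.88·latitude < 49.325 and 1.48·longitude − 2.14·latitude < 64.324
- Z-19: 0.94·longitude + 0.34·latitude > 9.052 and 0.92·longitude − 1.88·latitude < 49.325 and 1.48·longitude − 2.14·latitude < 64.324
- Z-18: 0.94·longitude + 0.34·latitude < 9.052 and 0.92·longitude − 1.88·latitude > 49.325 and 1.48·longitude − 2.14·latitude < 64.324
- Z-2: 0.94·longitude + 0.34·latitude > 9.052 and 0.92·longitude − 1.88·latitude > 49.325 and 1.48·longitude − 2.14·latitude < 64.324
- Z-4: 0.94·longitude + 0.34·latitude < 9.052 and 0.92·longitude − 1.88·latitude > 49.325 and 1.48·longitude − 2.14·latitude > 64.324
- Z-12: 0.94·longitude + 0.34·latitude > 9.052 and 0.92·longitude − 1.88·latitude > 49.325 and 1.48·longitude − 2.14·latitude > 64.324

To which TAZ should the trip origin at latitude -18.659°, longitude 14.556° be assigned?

Z-3

0.94·14.556 + 0.34·-18.659 = 7.339, which is < 9.052
0.92·14.556 − 1.88·-18.659 = 48.470, which is < 49.325
1.48·14.556 − 2.14·-18.659 = 61.473, which is < 64.324
This sign pattern matches Z-3.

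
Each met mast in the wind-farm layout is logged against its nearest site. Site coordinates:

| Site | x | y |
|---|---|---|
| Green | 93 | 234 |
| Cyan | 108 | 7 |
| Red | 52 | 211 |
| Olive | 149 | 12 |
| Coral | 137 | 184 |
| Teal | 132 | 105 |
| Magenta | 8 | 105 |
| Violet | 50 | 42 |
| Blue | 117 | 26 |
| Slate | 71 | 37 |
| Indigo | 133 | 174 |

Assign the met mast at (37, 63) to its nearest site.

Violet

Squared distances to each site:
Green: 32377.000; Cyan: 8177.000; Red: 22129.000; Olive: 15145.000; Coral: 24641.000; Teal: 10789.000; Magenta: 2605.000; Violet: 610.000; Blue: 7769.000; Slate: 1832.000; Indigo: 21537.000.
Minimum at Violet.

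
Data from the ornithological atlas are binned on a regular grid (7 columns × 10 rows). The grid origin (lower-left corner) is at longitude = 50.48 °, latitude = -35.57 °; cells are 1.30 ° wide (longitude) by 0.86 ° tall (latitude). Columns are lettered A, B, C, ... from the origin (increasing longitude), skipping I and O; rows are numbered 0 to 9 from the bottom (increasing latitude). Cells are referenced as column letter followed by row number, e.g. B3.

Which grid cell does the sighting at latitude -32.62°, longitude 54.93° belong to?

Column index: ⌊(54.93 − 50.48) / 1.30⌋ = ⌊3.423⌋ = 3 → column D
Row offset from origin: ⌊(-32.62 − -35.57) / 0.86⌋ = ⌊3.430⌋ = 3 → row 3

D3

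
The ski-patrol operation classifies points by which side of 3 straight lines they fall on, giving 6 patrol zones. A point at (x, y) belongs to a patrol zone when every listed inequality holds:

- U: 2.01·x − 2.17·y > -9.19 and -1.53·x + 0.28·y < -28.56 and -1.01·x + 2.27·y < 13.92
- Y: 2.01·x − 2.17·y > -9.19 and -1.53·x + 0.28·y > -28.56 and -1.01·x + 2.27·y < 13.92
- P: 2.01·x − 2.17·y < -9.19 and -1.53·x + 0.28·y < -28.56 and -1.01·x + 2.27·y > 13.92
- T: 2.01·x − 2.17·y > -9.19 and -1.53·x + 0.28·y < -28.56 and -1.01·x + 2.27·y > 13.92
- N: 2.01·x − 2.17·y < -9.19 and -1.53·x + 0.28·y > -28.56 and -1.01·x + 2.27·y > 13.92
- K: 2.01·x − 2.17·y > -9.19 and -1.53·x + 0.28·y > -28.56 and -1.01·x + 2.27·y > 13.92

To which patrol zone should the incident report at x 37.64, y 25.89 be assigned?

2.01·37.64 − 2.17·25.89 = 19.475, which is > -9.19
-1.53·37.64 + 0.28·25.89 = -50.340, which is < -28.56
-1.01·37.64 + 2.27·25.89 = 20.754, which is > 13.92
This sign pattern matches T.

T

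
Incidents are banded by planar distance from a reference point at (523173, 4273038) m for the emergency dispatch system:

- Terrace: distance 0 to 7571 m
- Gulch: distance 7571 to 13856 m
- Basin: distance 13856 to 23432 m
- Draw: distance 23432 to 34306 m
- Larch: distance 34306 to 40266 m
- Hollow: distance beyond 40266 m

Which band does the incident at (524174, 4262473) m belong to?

Gulch

Distance = √((524174−523173)² + (4262473−4273038)²) = √(1002001.000 + 111619225.000) = 10612.315 m.
7571 ≤ 10612.315 < 13856 → Gulch.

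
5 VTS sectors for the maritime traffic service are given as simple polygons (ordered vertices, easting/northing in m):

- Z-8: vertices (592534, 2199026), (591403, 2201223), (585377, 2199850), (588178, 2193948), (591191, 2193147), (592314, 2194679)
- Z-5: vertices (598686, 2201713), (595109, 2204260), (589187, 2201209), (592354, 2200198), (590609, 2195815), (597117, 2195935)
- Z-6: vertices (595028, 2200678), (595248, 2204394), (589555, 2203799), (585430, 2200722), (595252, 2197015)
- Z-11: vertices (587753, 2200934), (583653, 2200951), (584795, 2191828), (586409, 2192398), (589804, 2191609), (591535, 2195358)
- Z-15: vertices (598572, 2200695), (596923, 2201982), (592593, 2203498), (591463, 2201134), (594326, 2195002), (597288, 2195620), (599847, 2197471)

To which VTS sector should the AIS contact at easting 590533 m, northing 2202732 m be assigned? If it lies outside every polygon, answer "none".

Cast a ray rightward from (590533, 2202732). For each polygon, the edges (by vertex number in listed order) whose endpoints lie on opposite sides of northing = 2202732, where each meets that height, and whether that is right or left of the point:
Z-8: no edge straddles that height → 0 crossings.
Z-5: 1–2 at easting≈597254.9 (right), 2–3 at easting≈592143.1 (right) → 2 crossings.
Z-6: 1–2 at easting≈595149.6 (right), 3–4 at easting≈588124.6 (left) → 1 crossing.
Z-11: no edge straddles that height → 0 crossings.
Z-15: 2–3 at easting≈594780.8 (right), 3–4 at easting≈592226.8 (right) → 2 crossings.
Only Z-6 has an odd count, so the point is inside Z-6.

Z-6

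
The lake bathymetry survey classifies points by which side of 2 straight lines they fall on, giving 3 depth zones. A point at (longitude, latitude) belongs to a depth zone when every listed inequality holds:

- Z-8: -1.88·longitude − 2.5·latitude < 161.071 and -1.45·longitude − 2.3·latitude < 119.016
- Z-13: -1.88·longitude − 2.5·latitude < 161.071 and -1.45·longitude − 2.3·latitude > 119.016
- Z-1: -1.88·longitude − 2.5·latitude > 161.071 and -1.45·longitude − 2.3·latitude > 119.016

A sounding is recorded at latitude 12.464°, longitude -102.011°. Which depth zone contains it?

-1.88·-102.011 − 2.5·12.464 = 160.621, which is < 161.071
-1.45·-102.011 − 2.3·12.464 = 119.249, which is > 119.016
This sign pattern matches Z-13.

Z-13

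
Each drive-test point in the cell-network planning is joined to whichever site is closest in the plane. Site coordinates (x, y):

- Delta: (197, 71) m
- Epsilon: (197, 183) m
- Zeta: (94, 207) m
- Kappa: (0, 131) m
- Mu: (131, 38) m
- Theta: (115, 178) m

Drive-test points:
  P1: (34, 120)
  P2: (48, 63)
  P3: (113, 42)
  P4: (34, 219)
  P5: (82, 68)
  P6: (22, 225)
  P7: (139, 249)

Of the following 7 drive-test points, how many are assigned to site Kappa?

P1 → Kappa
P2 → Kappa
P3 → Mu
P4 → Zeta
P5 → Mu
P6 → Zeta
P7 → Zeta
2 of the 7 go to Kappa.

2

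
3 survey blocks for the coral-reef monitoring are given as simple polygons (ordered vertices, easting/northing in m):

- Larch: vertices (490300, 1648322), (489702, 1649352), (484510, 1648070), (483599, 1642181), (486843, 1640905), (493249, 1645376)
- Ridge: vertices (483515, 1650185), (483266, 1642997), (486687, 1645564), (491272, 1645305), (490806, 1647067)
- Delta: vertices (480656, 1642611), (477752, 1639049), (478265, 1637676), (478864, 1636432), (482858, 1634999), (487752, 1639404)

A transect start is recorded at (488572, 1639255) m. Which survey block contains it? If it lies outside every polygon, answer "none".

none

Cast a ray rightward from (488572, 1639255). For each polygon, the edges (by vertex number in listed order) whose endpoints lie on opposite sides of northing = 1639255, where each meets that height, and whether that is right or left of the point:
Larch: no edge straddles that height → 0 crossings.
Ridge: no edge straddles that height → 0 crossings.
Delta: 1–2 at easting≈477919.9 (left), 5–6 at easting≈487586.5 (left) → 0 crossings.
All counts are even, so the point lies outside every listed polygon.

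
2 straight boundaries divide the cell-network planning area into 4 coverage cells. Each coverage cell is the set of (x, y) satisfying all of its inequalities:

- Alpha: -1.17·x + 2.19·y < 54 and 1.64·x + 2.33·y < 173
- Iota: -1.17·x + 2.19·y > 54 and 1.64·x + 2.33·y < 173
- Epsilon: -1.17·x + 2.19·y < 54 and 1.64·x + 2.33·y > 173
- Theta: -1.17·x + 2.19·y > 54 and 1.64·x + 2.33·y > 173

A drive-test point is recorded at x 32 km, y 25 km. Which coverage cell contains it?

-1.17·32 + 2.19·25 = 17.310, which is < 54
1.64·32 + 2.33·25 = 110.730, which is < 173
This sign pattern matches Alpha.

Alpha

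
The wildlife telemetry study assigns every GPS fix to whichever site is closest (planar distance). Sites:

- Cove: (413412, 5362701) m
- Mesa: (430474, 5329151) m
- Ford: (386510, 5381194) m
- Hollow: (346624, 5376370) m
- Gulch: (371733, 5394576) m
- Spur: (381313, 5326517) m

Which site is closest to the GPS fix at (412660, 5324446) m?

Squared distances to each site:
Cove: 1464010529.000; Mesa: 339475621.000; Ford: 3904158004.000; Hollow: 7056855072.000; Gulch: 6593236229.000; Spur: 986923450.000.
Minimum at Mesa.

Mesa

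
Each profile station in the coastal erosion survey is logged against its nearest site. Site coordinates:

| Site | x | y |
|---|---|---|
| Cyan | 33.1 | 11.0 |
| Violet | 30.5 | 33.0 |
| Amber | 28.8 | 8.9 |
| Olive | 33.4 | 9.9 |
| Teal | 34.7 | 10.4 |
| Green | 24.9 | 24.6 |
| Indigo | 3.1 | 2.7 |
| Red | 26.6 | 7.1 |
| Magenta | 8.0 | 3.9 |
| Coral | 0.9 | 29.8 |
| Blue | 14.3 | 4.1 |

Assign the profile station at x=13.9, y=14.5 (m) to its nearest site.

Squared distances to each site:
Cyan: 380.890; Violet: 617.810; Amber: 253.370; Olive: 401.410; Teal: 449.450; Green: 223.010; Indigo: 255.880; Red: 216.050; Magenta: 147.170; Coral: 403.090; Blue: 108.320.
Minimum at Blue.

Blue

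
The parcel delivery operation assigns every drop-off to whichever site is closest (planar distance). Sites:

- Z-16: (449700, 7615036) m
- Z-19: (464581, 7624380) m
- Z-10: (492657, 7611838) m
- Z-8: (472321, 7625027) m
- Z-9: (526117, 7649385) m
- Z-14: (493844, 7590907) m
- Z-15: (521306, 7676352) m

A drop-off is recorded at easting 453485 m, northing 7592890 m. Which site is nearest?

Squared distances to each site:
Z-16: 504771541.000; Z-19: 1114741316.000; Z-10: 1893472288.000; Z-8: 1387581665.000; Z-9: 8467092449.000; Z-14: 1632781170.000; Z-15: 11565593485.000.
Minimum at Z-16.

Z-16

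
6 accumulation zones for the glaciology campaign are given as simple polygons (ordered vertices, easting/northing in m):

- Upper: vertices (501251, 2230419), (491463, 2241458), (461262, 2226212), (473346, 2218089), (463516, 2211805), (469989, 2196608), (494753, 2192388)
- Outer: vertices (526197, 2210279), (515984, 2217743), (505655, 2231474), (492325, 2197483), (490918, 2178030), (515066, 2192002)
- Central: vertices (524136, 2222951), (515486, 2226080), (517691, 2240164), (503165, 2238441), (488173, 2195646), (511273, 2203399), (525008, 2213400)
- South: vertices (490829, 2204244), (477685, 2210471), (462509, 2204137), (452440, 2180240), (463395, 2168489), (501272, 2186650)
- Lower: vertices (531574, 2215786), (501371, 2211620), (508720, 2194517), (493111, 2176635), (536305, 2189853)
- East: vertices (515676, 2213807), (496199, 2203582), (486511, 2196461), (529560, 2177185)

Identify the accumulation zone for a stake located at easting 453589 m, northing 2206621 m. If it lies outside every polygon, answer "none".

none

Cast a ray rightward from (453589, 2206621). For each polygon, the edges (by vertex number in listed order) whose endpoints lie on opposite sides of northing = 2206621, where each meets that height, and whether that is right or left of the point:
Upper: 5–6 at easting≈465724.1 (right), 7–1 at easting≈497184.9 (right) → 2 crossings.
Outer: 3–4 at easting≈495908.6 (right), 6–1 at easting≈523969.2 (right) → 2 crossings.
Central: 4–5 at easting≈492017.8 (right), 6–7 at easting≈515698.0 (right) → 2 crossings.
South: 1–2 at easting≈485811.6 (right), 2–3 at easting≈468460.6 (right) → 2 crossings.
Lower: 2–3 at easting≈503519.0 (right), 5–1 at easting≈533246.0 (right) → 2 crossings.
East: 1–2 at easting≈501987.8 (right), 4–1 at easting≈518400.3 (right) → 2 crossings.
All counts are even, so the point lies outside every listed polygon.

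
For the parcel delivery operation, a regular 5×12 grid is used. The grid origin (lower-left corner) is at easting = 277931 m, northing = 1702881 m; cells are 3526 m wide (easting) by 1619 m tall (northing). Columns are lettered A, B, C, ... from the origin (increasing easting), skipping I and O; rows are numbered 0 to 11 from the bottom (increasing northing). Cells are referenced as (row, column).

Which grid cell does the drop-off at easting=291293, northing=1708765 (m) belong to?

(3, D)

Column index: ⌊(291293 − 277931) / 3526⌋ = ⌊3.790⌋ = 3 → column D
Row offset from origin: ⌊(1708765 − 1702881) / 1619⌋ = ⌊3.634⌋ = 3 → row 3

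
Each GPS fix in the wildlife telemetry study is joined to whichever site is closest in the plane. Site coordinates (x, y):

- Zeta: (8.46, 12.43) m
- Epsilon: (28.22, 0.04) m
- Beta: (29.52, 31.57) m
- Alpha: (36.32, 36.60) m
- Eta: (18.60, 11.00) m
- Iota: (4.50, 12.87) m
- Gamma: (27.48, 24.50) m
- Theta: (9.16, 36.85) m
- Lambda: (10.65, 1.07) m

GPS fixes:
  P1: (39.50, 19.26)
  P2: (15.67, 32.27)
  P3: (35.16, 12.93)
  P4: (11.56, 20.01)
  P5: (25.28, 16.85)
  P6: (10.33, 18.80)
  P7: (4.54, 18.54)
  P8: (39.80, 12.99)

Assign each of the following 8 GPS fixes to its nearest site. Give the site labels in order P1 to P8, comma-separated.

Gamma, Theta, Gamma, Zeta, Gamma, Zeta, Iota, Gamma

P1 → Gamma (d²=171.94)
P2 → Theta (d²=63.36)
P3 → Gamma (d²=192.85)
P4 → Zeta (d²=67.07)
P5 → Gamma (d²=63.36)
P6 → Zeta (d²=44.07)
P7 → Iota (d²=32.15)
P8 → Gamma (d²=284.26)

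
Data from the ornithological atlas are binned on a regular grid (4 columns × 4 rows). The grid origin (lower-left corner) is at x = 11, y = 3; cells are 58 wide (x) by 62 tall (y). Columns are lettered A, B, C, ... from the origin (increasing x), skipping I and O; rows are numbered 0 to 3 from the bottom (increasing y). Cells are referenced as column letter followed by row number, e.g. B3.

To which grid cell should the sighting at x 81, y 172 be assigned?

B2

Column index: ⌊(81 − 11) / 58⌋ = ⌊1.207⌋ = 1 → column B
Row offset from origin: ⌊(172 − 3) / 62⌋ = ⌊2.726⌋ = 2 → row 2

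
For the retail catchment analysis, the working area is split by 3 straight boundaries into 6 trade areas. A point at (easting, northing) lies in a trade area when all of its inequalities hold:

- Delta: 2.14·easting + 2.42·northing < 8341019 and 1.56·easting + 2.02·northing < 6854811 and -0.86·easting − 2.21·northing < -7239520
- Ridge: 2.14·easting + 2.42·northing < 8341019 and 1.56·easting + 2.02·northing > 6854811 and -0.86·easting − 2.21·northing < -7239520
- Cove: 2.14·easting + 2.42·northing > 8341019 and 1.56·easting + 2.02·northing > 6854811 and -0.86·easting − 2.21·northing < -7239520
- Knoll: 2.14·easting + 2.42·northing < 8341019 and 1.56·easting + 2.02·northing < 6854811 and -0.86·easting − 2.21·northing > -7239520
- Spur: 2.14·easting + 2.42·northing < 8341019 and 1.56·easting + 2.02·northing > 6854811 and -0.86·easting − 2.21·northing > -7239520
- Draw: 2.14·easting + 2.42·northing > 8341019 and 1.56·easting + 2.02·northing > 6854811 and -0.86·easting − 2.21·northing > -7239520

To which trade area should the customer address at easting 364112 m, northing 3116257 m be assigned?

2.14·364112 + 2.42·3116257 = 8320541.620, which is < 8341019
1.56·364112 + 2.02·3116257 = 6862853.860, which is > 6854811
-0.86·364112 − 2.21·3116257 = -7200064.290, which is > -7239520
This sign pattern matches Spur.

Spur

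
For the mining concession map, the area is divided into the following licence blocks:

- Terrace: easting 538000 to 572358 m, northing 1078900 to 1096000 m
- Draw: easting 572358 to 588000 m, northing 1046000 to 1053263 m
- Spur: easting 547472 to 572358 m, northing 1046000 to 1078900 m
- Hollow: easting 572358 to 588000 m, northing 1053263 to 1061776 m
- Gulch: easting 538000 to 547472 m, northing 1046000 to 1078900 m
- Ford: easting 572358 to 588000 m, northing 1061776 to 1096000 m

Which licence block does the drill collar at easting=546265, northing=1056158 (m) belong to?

The point has easting = 546265 and northing = 1056158.
Only Gulch satisfies 538000 ≤ easting ≤ 547472 and 1046000 ≤ northing ≤ 1078900.

Gulch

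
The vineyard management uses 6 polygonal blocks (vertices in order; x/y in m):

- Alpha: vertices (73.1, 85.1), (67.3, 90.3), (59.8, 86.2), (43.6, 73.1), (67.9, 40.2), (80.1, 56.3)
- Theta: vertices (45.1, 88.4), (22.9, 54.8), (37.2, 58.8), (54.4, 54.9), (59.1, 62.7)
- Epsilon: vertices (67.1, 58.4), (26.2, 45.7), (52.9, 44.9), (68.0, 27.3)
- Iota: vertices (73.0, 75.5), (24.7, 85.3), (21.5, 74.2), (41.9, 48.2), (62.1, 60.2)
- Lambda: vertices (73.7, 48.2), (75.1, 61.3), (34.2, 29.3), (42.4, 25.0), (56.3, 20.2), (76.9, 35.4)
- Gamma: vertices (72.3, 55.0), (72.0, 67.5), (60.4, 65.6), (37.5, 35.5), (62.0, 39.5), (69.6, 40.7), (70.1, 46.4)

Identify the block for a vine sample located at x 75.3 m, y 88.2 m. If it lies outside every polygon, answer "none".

Cast a ray rightward from (75.3, 88.2). For each polygon, the edges (by vertex number in listed order) whose endpoints lie on opposite sides of y = 88.2, where each meets that height, and whether that is right or left of the point:
Alpha: 1–2 at x≈69.64 (left), 2–3 at x≈63.46 (left) → 0 crossings.
Theta: 1–2 at x≈44.97 (left), 5–1 at x≈45.21 (left) → 0 crossings.
Epsilon: no edge straddles that height → 0 crossings.
Iota: no edge straddles that height → 0 crossings.
Lambda: no edge straddles that height → 0 crossings.
Gamma: no edge straddles that height → 0 crossings.
All counts are even, so the point lies outside every listed polygon.

none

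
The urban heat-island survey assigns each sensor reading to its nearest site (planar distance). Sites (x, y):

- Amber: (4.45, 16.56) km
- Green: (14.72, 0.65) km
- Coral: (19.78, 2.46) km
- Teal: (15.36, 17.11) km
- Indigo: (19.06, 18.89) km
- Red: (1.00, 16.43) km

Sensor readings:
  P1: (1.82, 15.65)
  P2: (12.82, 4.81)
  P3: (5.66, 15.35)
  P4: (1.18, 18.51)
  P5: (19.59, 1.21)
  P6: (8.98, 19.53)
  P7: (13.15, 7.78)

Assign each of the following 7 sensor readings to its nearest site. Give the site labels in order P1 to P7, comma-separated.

Red, Green, Amber, Red, Coral, Amber, Green

P1 → Red (d²=1.28)
P2 → Green (d²=20.92)
P3 → Amber (d²=2.93)
P4 → Red (d²=4.36)
P5 → Coral (d²=1.60)
P6 → Amber (d²=29.34)
P7 → Green (d²=53.30)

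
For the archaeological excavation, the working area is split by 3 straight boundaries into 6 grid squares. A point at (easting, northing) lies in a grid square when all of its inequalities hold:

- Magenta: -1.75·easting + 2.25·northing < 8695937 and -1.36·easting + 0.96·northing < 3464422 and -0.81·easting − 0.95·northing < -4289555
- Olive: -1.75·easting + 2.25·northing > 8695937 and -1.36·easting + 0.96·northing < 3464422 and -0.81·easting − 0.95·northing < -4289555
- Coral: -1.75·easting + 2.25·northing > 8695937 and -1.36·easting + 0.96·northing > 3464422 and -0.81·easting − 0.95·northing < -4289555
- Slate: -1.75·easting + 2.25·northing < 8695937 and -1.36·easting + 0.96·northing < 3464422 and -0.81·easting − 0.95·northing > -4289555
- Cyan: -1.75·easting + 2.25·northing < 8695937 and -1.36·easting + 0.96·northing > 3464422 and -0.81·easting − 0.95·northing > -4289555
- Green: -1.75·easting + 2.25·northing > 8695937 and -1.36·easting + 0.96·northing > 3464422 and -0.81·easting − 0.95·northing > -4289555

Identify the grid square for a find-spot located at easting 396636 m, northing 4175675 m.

-1.75·396636 + 2.25·4175675 = 8701155.750, which is > 8695937
-1.36·396636 + 0.96·4175675 = 3469223.040, which is > 3464422
-0.81·396636 − 0.95·4175675 = -4288166.410, which is > -4289555
This sign pattern matches Green.

Green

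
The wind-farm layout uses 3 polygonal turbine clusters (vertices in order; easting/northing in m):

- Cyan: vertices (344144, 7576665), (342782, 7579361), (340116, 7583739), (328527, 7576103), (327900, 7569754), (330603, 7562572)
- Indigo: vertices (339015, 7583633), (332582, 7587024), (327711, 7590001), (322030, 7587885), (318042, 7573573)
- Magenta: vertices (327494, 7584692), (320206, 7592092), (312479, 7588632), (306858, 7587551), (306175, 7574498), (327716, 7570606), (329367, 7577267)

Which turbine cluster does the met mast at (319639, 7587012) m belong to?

Cast a ray rightward from (319639, 7587012). For each polygon, the edges (by vertex number in listed order) whose endpoints lie on opposite sides of northing = 7587012, where each meets that height, and whether that is right or left of the point:
Cyan: no edge straddles that height → 0 crossings.
Indigo: 1–2 at easting≈332604.8 (right), 4–5 at easting≈321786.7 (right) → 2 crossings.
Magenta: 1–2 at easting≈325209.1 (right), 4–5 at easting≈306829.8 (left) → 1 crossing.
Only Magenta has an odd count, so the point is inside Magenta.

Magenta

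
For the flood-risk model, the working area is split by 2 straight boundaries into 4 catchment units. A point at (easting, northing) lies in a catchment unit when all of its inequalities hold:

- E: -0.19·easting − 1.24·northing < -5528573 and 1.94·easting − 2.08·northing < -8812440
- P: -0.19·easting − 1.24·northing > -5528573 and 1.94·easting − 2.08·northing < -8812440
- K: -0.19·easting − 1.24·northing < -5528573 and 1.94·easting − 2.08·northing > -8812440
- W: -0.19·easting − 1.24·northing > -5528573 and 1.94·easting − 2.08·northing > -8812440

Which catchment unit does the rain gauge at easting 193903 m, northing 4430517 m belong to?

-0.19·193903 − 1.24·4430517 = -5530682.650, which is < -5528573
1.94·193903 − 2.08·4430517 = -8839303.540, which is < -8812440
This sign pattern matches E.

E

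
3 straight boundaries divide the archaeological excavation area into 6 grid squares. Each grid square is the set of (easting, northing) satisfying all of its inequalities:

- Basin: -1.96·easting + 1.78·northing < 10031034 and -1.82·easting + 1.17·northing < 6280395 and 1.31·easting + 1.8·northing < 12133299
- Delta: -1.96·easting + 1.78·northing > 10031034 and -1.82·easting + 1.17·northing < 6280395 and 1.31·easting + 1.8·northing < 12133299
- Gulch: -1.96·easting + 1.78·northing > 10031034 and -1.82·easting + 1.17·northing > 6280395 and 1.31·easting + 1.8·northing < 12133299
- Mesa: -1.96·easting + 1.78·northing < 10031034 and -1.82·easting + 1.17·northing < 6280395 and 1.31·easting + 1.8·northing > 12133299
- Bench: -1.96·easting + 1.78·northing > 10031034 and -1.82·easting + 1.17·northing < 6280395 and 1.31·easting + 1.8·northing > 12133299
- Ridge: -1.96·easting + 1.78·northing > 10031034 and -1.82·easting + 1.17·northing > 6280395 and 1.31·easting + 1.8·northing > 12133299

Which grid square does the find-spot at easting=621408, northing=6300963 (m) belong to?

-1.96·621408 + 1.78·6300963 = 9997754.460, which is < 10031034
-1.82·621408 + 1.17·6300963 = 6241164.150, which is < 6280395
1.31·621408 + 1.8·6300963 = 12155777.880, which is > 12133299
This sign pattern matches Mesa.

Mesa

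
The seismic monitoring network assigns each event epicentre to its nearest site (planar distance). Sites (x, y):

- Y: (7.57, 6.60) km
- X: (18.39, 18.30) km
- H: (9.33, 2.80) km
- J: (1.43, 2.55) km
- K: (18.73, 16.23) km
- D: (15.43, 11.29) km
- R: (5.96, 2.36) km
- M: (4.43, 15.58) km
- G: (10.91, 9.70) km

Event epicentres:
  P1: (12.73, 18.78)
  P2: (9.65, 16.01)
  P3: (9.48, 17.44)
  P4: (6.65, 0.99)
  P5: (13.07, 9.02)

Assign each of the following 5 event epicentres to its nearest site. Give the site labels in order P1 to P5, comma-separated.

X, M, M, R, G

P1 → X (d²=32.27)
P2 → M (d²=27.43)
P3 → M (d²=28.96)
P4 → R (d²=2.35)
P5 → G (d²=5.13)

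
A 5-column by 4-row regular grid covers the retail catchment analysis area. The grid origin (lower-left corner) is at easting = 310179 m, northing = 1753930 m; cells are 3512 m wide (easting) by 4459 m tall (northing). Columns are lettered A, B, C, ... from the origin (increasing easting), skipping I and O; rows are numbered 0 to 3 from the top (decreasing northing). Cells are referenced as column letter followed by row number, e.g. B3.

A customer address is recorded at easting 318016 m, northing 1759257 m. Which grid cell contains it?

C2

Column index: ⌊(318016 − 310179) / 3512⌋ = ⌊2.231⌋ = 2 → column C
Row offset from origin: ⌊(1759257 − 1753930) / 4459⌋ = ⌊1.195⌋ = 1 → row 2 (counted from top)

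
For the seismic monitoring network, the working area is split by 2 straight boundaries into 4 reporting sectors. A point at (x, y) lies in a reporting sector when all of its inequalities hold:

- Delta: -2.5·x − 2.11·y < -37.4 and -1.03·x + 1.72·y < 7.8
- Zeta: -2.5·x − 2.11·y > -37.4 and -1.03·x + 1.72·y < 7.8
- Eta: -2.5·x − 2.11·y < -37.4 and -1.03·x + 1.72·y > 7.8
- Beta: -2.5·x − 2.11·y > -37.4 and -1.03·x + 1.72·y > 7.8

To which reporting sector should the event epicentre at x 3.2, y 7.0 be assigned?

-2.5·3.2 − 2.11·7.0 = -22.770, which is > -37.4
-1.03·3.2 + 1.72·7.0 = 8.744, which is > 7.8
This sign pattern matches Beta.

Beta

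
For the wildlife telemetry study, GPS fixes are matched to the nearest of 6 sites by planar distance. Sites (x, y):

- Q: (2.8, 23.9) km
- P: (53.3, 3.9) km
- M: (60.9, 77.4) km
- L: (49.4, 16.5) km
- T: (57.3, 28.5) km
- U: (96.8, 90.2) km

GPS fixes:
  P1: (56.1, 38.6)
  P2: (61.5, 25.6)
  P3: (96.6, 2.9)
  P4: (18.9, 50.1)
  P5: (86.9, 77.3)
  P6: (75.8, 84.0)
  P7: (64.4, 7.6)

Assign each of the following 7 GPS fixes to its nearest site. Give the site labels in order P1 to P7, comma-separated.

T, T, P, Q, U, M, P

P1 → T (d²=103.45)
P2 → T (d²=26.05)
P3 → P (d²=1875.89)
P4 → Q (d²=945.65)
P5 → U (d²=264.42)
P6 → M (d²=265.57)
P7 → P (d²=136.90)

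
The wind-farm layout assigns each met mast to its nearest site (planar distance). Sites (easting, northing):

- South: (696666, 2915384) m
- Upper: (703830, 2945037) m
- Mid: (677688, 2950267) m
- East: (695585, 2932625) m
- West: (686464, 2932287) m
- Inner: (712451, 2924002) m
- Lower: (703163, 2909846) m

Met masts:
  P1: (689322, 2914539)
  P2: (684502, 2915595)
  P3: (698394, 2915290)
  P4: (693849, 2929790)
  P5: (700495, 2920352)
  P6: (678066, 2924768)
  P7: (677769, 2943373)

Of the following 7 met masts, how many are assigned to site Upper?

0

P1 → South
P2 → South
P3 → South
P4 → East
P5 → South
P6 → West
P7 → Mid
0 of the 7 go to Upper.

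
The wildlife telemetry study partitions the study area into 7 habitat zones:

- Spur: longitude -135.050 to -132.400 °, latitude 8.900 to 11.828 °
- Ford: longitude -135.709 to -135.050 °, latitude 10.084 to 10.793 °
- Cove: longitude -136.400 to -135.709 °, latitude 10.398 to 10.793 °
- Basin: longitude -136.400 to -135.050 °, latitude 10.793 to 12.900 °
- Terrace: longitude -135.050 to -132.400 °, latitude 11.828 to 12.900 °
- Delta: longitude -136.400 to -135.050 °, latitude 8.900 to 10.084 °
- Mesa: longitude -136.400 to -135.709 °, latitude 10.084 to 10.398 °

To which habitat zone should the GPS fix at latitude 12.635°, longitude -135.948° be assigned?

Basin

The point has longitude = -135.948 and latitude = 12.635.
Only Basin satisfies -136.400 ≤ longitude ≤ -135.050 and 10.793 ≤ latitude ≤ 12.900.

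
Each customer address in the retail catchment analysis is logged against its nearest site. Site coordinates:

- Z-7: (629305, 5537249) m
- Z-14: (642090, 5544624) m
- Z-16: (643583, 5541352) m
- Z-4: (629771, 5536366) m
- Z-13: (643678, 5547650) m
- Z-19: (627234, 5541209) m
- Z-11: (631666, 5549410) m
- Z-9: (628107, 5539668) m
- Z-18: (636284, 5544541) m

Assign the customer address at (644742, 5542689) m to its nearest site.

Z-16

Squared distances to each site:
Z-7: 267894569.000; Z-14: 10777329.000; Z-16: 3130850.000; Z-4: 264111170.000; Z-13: 25743617.000; Z-19: 308720464.000; Z-11: 216153617.000; Z-9: 285849666.000; Z-18: 74967668.000.
Minimum at Z-16.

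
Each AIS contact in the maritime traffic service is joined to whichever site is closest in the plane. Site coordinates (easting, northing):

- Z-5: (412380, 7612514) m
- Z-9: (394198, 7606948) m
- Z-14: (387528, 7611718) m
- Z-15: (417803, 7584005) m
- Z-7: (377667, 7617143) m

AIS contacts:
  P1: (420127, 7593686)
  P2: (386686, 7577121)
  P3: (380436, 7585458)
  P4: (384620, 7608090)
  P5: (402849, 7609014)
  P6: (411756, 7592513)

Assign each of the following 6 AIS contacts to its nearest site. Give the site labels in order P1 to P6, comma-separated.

Z-15, Z-9, Z-9, Z-14, Z-9, Z-15

P1 → Z-15 (d²=99122737.00)
P2 → Z-9 (d²=946080073.00)
P3 → Z-9 (d²=651212744.00)
P4 → Z-14 (d²=21618848.00)
P5 → Z-9 (d²=79108157.00)
P6 → Z-15 (d²=108952273.00)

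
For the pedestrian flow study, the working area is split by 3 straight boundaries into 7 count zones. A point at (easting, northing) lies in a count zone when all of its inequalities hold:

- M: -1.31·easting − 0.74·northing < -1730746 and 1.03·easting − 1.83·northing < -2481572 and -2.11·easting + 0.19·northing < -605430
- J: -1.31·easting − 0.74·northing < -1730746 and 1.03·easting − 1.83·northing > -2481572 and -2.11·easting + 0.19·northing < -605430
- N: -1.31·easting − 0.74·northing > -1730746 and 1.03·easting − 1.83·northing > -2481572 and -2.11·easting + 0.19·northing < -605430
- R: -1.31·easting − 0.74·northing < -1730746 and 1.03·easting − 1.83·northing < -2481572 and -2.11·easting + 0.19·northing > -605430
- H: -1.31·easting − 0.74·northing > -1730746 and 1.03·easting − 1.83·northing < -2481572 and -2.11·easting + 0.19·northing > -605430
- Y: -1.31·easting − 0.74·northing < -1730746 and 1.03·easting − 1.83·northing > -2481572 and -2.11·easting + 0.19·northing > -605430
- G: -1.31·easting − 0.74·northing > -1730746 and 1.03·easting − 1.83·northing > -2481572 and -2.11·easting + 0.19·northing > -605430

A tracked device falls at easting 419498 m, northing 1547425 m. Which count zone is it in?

G

-1.31·419498 − 0.74·1547425 = -1694636.880, which is > -1730746
1.03·419498 − 1.83·1547425 = -2399704.810, which is > -2481572
-2.11·419498 + 0.19·1547425 = -591130.030, which is > -605430
This sign pattern matches G.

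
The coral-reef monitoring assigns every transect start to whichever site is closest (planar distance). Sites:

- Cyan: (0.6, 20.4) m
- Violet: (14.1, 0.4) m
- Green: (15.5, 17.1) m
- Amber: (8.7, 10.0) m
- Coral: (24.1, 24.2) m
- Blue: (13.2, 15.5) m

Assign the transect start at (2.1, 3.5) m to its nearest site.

Amber

Squared distances to each site:
Cyan: 287.860; Violet: 153.610; Green: 364.520; Amber: 85.810; Coral: 912.490; Blue: 267.210.
Minimum at Amber.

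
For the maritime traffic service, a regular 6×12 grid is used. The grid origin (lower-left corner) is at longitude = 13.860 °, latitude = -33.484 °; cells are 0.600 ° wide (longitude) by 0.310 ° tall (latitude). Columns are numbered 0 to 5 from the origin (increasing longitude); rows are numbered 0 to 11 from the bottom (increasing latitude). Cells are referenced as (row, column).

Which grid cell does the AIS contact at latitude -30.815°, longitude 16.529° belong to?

Column index: ⌊(16.529 − 13.860) / 0.600⌋ = ⌊4.448⌋ = 4
Row offset from origin: ⌊(-30.815 − -33.484) / 0.310⌋ = ⌊8.610⌋ = 8 → row 8

(8, 4)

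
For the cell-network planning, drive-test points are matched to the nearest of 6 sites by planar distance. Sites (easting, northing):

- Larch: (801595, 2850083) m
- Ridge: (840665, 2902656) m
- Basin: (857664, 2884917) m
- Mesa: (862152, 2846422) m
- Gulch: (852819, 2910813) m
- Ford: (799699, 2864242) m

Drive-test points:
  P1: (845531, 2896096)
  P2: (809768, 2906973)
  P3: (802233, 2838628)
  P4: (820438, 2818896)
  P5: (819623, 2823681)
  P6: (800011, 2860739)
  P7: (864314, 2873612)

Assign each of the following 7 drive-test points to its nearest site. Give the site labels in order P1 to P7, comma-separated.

Ridge, Ridge, Larch, Larch, Larch, Ford, Basin

P1 → Ridge (d²=66711556.00)
P2 → Ridge (d²=973261098.00)
P3 → Larch (d²=131624069.00)
P4 → Larch (d²=1327687618.00)
P5 → Larch (d²=1022074388.00)
P6 → Ford (d²=12368353.00)
P7 → Basin (d²=172025525.00)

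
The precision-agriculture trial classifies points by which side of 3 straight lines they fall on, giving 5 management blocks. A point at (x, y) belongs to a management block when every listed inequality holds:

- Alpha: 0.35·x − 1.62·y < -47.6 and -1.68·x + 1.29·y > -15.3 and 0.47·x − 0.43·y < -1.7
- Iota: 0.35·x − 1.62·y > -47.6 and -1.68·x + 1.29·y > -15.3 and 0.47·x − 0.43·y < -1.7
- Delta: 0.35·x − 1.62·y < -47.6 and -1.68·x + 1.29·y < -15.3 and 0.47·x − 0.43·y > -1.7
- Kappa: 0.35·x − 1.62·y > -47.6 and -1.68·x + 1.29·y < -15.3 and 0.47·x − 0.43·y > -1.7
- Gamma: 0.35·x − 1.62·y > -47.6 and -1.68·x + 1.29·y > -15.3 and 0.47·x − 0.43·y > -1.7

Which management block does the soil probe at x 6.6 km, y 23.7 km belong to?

Iota

0.35·6.6 − 1.62·23.7 = -36.084, which is > -47.6
-1.68·6.6 + 1.29·23.7 = 19.485, which is > -15.3
0.47·6.6 − 0.43·23.7 = -7.089, which is < -1.7
This sign pattern matches Iota.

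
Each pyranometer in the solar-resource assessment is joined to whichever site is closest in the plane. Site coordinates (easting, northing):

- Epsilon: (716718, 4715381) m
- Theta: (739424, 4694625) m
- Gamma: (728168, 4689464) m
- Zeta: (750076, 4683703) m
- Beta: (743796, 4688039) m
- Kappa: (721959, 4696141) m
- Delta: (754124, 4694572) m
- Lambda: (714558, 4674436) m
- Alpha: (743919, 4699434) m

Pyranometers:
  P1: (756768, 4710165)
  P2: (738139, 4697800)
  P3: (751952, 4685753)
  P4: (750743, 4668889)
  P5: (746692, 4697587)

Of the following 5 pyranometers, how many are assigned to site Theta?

1

P1 → Delta
P2 → Theta
P3 → Zeta
P4 → Zeta
P5 → Alpha
1 of the 5 goes to Theta.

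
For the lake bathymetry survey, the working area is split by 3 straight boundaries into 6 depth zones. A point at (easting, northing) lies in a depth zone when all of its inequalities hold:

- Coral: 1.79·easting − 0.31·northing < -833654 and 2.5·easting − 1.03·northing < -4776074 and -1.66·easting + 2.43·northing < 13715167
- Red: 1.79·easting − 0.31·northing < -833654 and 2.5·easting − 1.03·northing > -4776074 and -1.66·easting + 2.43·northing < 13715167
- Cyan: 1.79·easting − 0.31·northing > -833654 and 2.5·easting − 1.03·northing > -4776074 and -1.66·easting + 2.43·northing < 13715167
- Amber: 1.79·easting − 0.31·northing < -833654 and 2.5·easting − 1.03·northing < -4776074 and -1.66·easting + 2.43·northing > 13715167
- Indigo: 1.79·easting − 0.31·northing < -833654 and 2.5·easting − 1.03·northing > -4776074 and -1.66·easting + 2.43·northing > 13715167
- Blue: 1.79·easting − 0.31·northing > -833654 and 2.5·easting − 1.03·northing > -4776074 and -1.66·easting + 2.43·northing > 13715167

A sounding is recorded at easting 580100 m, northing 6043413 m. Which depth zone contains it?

1.79·580100 − 0.31·6043413 = -835079.030, which is < -833654
2.5·580100 − 1.03·6043413 = -4774465.390, which is > -4776074
-1.66·580100 + 2.43·6043413 = 13722527.590, which is > 13715167
This sign pattern matches Indigo.

Indigo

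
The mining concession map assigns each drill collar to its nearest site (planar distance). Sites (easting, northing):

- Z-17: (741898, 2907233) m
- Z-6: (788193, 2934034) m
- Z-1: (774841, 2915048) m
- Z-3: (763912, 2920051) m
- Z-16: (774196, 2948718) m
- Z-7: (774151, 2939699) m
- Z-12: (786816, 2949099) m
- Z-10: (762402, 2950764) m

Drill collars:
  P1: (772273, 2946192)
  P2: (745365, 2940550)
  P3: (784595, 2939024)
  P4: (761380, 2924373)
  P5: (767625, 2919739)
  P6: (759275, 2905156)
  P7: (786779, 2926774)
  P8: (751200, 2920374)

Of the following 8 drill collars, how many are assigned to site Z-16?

1

P1 → Z-16
P2 → Z-10
P3 → Z-6
P4 → Z-3
P5 → Z-3
P6 → Z-3
P7 → Z-6
P8 → Z-3
1 of the 8 goes to Z-16.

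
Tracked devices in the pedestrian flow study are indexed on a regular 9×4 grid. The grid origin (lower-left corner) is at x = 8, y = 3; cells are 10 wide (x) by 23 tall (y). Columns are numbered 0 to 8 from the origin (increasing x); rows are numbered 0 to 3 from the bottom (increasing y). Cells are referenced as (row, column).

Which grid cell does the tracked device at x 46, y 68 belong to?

Column index: ⌊(46 − 8) / 10⌋ = ⌊3.800⌋ = 3
Row offset from origin: ⌊(68 − 3) / 23⌋ = ⌊2.826⌋ = 2 → row 2

(2, 3)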